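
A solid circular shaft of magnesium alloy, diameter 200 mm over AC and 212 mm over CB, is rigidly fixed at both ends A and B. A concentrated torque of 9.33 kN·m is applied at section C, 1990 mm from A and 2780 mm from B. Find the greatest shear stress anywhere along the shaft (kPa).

3120 kPa

Compatibility: T_A·a/J_AC = T_B·b/J_CB with T_A + T_B = T₀.
J_AC = 1.57×10^-4 m⁴, J_CB = 1.98×10^-4 m⁴, so T_A = T₀·(J_AC/a)/((J_AC/a)+(J_CB/b)) = 4901 N·m, T_B = 4429 N·m.
τ in each portion: τ_AC = 3.12×10^6 Pa, τ_CB = 2.37×10^6 Pa; maximum is in AC.
τ_max = T_AC·r/J = 4901·0.100/1.57×10^-4 = 3.120×10^6 Pa.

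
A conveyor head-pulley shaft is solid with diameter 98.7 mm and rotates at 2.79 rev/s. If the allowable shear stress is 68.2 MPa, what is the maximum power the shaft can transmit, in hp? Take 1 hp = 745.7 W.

303 hp

J = πd⁴/32 = π(0.0987)⁴/32 = 9.317×10^-6 m⁴.
T_max = τ_allow·J/r = 6.82×10^7 × 9.317×10^-6 / 0.0493 = 12880 N·m.
ω = 2π·2.79 = 17.53 rad/s, so P_max = T_max·ω = 2.257×10^5 W.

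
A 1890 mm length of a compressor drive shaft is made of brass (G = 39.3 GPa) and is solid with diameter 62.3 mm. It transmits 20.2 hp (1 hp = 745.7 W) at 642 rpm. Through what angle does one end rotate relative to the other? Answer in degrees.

ω = 2π·642/60 = 67.23 rad/s, so T = P/ω = 20.2×745.7 / 67.23 = 224.1 N·m.
J = πd⁴/32 = π(0.0623)⁴/32 = 1.479×10^-6 m⁴.
θ = T·L/(G·J) = 224.1 × 1.89 / (39.3×10⁹ × 1.479×10^-6) = 7.286×10^-3 rad.

0.417°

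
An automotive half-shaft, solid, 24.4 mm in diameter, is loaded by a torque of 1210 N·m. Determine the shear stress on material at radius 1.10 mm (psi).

J = πd⁴/32 = π(0.0244)⁴/32 = 3.480×10^-8 m⁴.
Shear stress varies linearly with radius: τ = T·r/J = 1210 × 0.00110 / 3.480×10^-8 = 3.825×10^7 Pa.

5550 psi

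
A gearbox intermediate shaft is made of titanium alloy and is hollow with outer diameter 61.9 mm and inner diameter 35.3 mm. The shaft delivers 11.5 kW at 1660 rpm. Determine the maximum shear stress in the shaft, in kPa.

1590 kPa

ω = 2π·1660/60 = 173.8 rad/s, so T = P/ω = 11.5×10³ / 173.8 = 66.15 N·m.
J = π(d_o⁴ − d_i⁴)/32 = π(0.0619⁴ − 0.0353⁴)/32 = 1.289×10^-6 m⁴.
τ_max = T·r/J = 66.15 × 0.0309 / 1.289×10^-6 = 1.589×10^6 Pa.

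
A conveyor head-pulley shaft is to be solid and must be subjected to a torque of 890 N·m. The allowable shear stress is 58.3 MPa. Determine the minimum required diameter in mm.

For a solid shaft τ_max = 16T/(πd³), so d = (16T/(π τ_allow))^(1/3) = (16·890.0/(π·5.83×10^7))^(1/3) = 0.04268 m.

42.7 mm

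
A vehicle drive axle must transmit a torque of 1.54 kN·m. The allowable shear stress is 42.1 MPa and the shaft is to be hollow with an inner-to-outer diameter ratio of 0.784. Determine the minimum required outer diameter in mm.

For a hollow shaft with d_i/d_o = 0.784: τ_max = 16T/(π d_o³ (1−k⁴)), so d_o = [16T/(π τ_allow (1−k⁴))]^(1/3) = [16·1540/(π·4.21×10^7·0.6222)]^(1/3) = 0.06690 m.

66.9 mm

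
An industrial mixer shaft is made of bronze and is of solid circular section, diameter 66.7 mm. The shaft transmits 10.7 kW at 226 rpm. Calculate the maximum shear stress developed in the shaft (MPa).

7.76 MPa

ω = 2π·226/60 = 23.67 rad/s, so T = P/ω = 10.7×10³ / 23.67 = 452.1 N·m.
J = πd⁴/32 = π(0.0667)⁴/32 = 1.943×10^-6 m⁴.
τ_max = T·r/J = 452.1 × 0.0334 / 1.943×10^-6 = 7.760×10^6 Pa.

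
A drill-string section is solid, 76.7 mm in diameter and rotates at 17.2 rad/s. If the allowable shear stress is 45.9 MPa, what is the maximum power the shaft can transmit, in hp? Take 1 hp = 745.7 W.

93.8 hp

J = πd⁴/32 = π(0.0767)⁴/32 = 3.398×10^-6 m⁴.
T_max = τ_allow·J/r = 4.59×10^7 × 3.398×10^-6 / 0.0384 = 4067 N·m.
ω = 17.2 rad/s, so P_max = T_max·ω = 6.995×10^4 W.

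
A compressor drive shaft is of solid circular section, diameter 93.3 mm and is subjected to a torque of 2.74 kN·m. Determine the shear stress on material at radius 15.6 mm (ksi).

0.833 ksi

J = πd⁴/32 = π(0.0933)⁴/32 = 7.439×10^-6 m⁴.
Shear stress varies linearly with radius: τ = T·r/J = 2740 × 0.0156 / 7.439×10^-6 = 5.746×10^6 Pa.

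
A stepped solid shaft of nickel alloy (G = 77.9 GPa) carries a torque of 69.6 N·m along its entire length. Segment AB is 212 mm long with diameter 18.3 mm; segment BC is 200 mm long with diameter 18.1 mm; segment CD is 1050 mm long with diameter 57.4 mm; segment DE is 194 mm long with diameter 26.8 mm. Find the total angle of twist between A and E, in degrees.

2.20°

J_AB = π(0.0183)⁴/32 = 1.10×10^-8 m⁴; J_BC = π(0.0181)⁴/32 = 1.05×10^-8 m⁴; J_CD = π(0.0574)⁴/32 = 1.07×10^-6 m⁴; J_DE = π(0.0268)⁴/32 = 5.06×10^-8 m⁴.
θ = (T/G)·Σ L_i/J_i = (69.60/77.9×10⁹)·(0.212/1.10×10^-8 + 0.200/1.05×10^-8 + 1.05/1.07×10^-6 + 0.194/5.06×10^-8) = 0.03846 rad.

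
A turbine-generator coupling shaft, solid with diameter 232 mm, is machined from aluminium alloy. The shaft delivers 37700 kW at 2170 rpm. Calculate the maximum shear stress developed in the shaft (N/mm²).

67.7 N/mm²

ω = 2π·2170/60 = 227.2 rad/s, so T = P/ω = 37700×10³ / 227.2 = 165900 N·m.
J = πd⁴/32 = π(0.232)⁴/32 = 2.844×10^-4 m⁴.
τ_max = T·r/J = 165900 × 0.116 / 2.844×10^-4 = 6.766×10^7 Pa.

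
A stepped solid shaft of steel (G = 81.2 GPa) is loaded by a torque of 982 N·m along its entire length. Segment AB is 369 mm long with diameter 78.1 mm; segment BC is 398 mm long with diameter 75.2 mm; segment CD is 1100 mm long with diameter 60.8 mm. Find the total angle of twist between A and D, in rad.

0.0127 rad

J_AB = π(0.0781)⁴/32 = 3.65×10^-6 m⁴; J_BC = π(0.0752)⁴/32 = 3.14×10^-6 m⁴; J_CD = π(0.0608)⁴/32 = 1.34×10^-6 m⁴.
θ = (T/G)·Σ L_i/J_i = (982.0/81.2×10⁹)·(0.369/3.65×10^-6 + 0.398/3.14×10^-6 + 1.10/1.34×10^-6) = 0.01267 rad.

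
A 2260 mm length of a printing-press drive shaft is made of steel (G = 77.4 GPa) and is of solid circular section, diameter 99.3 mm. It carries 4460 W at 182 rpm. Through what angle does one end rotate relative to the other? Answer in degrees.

ω = 2π·182/60 = 19.06 rad/s, so T = P/ω = 4460 / 19.06 = 234.0 N·m.
J = πd⁴/32 = π(0.0993)⁴/32 = 9.545×10^-6 m⁴.
θ = T·L/(G·J) = 234.0 × 2.26 / (77.4×10⁹ × 9.545×10^-6) = 7.158×10^-4 rad.

0.0410°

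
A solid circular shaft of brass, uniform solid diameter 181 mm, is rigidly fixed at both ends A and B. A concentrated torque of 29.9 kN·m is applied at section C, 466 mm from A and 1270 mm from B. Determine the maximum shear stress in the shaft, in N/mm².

With uniform GJ and both ends fixed, compatibility θ_AC = θ_CB gives T_A·a = T_B·b, together with T_A + T_B = T₀.
T_A = T₀·b/(a+b) = 29900·1270/1736 = 21870 N·m; T_B = 8026 N·m.
τ in each portion: τ_AC = 1.88×10^7 Pa, τ_CB = 6.89×10^6 Pa; maximum is in AC.
τ_max = T_AC·r/J = 21870·0.0905/1.05×10^-4 = 1.879×10^7 Pa.

18.8 N/mm²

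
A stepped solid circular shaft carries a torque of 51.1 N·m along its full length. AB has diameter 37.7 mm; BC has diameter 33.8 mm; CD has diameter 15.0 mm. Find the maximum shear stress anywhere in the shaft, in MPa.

77.1 MPa

Under the same torque, τ_max = 16T/(πd³) is largest where d is smallest — segment CD (d = 15.0 mm).
τ_max = 16·51.10/(π·(0.0150)³) = 7.711×10^7 Pa.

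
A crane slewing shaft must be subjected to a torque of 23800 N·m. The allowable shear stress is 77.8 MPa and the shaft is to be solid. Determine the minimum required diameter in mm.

116 mm

For a solid shaft τ_max = 16T/(πd³), so d = (16T/(π τ_allow))^(1/3) = (16·23800/(π·7.78×10^7))^(1/3) = 0.1159 m.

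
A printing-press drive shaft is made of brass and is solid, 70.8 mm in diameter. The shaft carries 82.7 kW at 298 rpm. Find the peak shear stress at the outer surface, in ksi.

ω = 2π·298/60 = 31.21 rad/s, so T = P/ω = 82.7×10³ / 31.21 = 2650 N·m.
J = πd⁴/32 = π(0.0708)⁴/32 = 2.467×10^-6 m⁴.
τ_max = T·r/J = 2650 × 0.0354 / 2.467×10^-6 = 3.803×10^7 Pa.

5.52 ksi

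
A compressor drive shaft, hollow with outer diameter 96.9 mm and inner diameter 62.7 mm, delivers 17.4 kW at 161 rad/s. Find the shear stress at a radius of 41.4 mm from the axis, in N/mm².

ω = 161 rad/s, so T = P/ω = 17.4×10³ / 161.0 = 108.1 N·m.
J = π(d_o⁴ − d_i⁴)/32 = π(0.0969⁴ − 0.0627⁴)/32 = 7.138×10^-6 m⁴.
Shear stress varies linearly with radius: τ = T·r/J = 108.1 × 0.0414 / 7.138×10^-6 = 6.268×10^5 Pa.

0.627 N/mm²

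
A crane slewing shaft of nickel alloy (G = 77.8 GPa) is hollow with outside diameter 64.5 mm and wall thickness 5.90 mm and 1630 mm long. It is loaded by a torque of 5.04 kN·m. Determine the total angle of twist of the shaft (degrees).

J = π(d_o⁴ − d_i⁴)/32 = π(0.0645⁴ − 0.0527⁴)/32 = 9.419×10^-7 m⁴.
θ = T·L/(G·J) = 5040 × 1.63 / (77.8×10⁹ × 9.419×10^-7) = 0.1121 rad.

6.42°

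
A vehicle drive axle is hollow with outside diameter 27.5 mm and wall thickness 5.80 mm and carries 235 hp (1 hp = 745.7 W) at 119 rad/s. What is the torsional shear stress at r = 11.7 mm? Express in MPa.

345 MPa

ω = 119 rad/s, so T = P/ω = 235×745.7 / 119.0 = 1473 N·m.
J = π(d_o⁴ − d_i⁴)/32 = π(0.0275⁴ − 0.0159⁴)/32 = 4.987×10^-8 m⁴.
Shear stress varies linearly with radius: τ = T·r/J = 1473 × 0.0117 / 4.987×10^-8 = 3.455×10^8 Pa.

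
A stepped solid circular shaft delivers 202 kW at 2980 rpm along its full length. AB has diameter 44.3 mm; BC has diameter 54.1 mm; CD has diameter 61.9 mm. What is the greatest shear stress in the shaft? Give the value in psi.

5500 psi

ω = 2π·2980/60 = 312.1 rad/s, so T = P/ω = 202×10³ / 312.1 = 647.3 N·m.
Under the same torque, τ_max = 16T/(πd³) is largest where d is smallest — segment AB (d = 44.3 mm).
τ_max = 16·647.3/(π·(0.0443)³) = 3.792×10^7 Pa.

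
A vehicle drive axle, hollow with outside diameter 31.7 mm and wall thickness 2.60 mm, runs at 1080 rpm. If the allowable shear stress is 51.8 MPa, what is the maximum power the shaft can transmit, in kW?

J = π(d_o⁴ − d_i⁴)/32 = π(0.0317⁴ − 0.0265⁴)/32 = 5.072×10^-8 m⁴.
T_max = τ_allow·J/r = 5.18×10^7 × 5.072×10^-8 / 0.0158 = 165.8 N·m.
ω = 2π·1080/60 = 113.1 rad/s, so P_max = T_max·ω = 1.875×10^4 W.

18.7 kW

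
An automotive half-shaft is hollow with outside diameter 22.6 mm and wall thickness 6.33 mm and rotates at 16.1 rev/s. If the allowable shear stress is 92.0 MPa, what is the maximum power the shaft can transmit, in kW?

20.3 kW

J = π(d_o⁴ − d_i⁴)/32 = π(0.0226⁴ − 0.00994⁴)/32 = 2.465×10^-8 m⁴.
T_max = τ_allow·J/r = 9.20×10^7 × 2.465×10^-8 / 0.0113 = 200.7 N·m.
ω = 2π·16.1 = 101.2 rad/s, so P_max = T_max·ω = 2.030×10^4 W.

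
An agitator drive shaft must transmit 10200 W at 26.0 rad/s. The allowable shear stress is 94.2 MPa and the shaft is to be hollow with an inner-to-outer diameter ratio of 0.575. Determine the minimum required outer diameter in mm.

ω = 26.0 rad/s, so T = P/ω = 10200 / 26.00 = 392.3 N·m.
For a hollow shaft with d_i/d_o = 0.575: τ_max = 16T/(π d_o³ (1−k⁴)), so d_o = [16T/(π τ_allow (1−k⁴))]^(1/3) = [16·392.3/(π·9.42×10^7·0.8907)]^(1/3) = 0.02877 m.

28.8 mm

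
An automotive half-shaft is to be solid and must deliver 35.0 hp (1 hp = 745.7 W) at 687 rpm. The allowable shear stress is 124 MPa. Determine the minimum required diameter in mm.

ω = 2π·687/60 = 71.94 rad/s, so T = P/ω = 35.0×745.7 / 71.94 = 362.8 N·m.
For a solid shaft τ_max = 16T/(πd³), so d = (16T/(π τ_allow))^(1/3) = (16·362.8/(π·1.24×10^8))^(1/3) = 0.02461 m.

24.6 mm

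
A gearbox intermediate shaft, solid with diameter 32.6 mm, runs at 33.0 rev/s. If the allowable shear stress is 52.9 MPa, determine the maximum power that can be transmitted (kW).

J = πd⁴/32 = π(0.0326)⁴/32 = 1.109×10^-7 m⁴.
T_max = τ_allow·J/r = 5.29×10^7 × 1.109×10^-7 / 0.0163 = 359.9 N·m.
ω = 2π·33.0 = 207.3 rad/s, so P_max = T_max·ω = 7.462×10^4 W.

74.6 kW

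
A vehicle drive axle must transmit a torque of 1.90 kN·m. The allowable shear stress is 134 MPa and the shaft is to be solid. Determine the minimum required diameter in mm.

For a solid shaft τ_max = 16T/(πd³), so d = (16T/(π τ_allow))^(1/3) = (16·1900/(π·1.34×10^8))^(1/3) = 0.04164 m.

41.6 mm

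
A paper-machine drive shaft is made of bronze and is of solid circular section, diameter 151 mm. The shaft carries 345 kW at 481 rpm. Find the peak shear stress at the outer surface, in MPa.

10.1 MPa

ω = 2π·481/60 = 50.37 rad/s, so T = P/ω = 345×10³ / 50.37 = 6849 N·m.
J = πd⁴/32 = π(0.151)⁴/32 = 5.104×10^-5 m⁴.
τ_max = T·r/J = 6849 × 0.0755 / 5.104×10^-5 = 1.013×10^7 Pa.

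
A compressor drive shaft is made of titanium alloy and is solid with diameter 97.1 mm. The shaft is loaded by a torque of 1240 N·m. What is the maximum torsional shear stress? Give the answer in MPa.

J = πd⁴/32 = π(0.0971)⁴/32 = 8.727×10^-6 m⁴.
τ_max = T·r/J = 1240 × 0.0485 / 8.727×10^-6 = 6.898×10^6 Pa.

6.90 MPa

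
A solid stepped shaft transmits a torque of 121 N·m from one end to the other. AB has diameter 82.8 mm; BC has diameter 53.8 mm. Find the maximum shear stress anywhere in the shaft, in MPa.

Under the same torque, τ_max = 16T/(πd³) is largest where d is smallest — segment BC (d = 53.8 mm).
τ_max = 16·121.0/(π·(0.0538)³) = 3.957×10^6 Pa.

3.96 MPa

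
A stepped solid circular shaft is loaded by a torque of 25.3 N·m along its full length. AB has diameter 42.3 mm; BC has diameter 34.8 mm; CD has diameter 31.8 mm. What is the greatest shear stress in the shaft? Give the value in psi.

Under the same torque, τ_max = 16T/(πd³) is largest where d is smallest — segment CD (d = 31.8 mm).
τ_max = 16·25.30/(π·(0.0318)³) = 4.007×10^6 Pa.

581 psi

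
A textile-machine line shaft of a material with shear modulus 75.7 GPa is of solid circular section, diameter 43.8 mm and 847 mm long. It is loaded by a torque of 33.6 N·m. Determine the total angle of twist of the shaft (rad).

J = πd⁴/32 = π(0.0438)⁴/32 = 3.613×10^-7 m⁴.
θ = T·L/(G·J) = 33.60 × 0.847 / (75.7×10⁹ × 3.613×10^-7) = 1.040×10^-3 rad.

0.00104 rad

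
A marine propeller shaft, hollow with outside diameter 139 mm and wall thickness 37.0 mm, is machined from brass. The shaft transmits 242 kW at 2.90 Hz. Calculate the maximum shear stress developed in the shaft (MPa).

ω = 2π·2.90 = 18.22 rad/s, so T = P/ω = 242×10³ / 18.22 = 13280 N·m.
J = π(d_o⁴ − d_i⁴)/32 = π(0.139⁴ − 0.0650⁴)/32 = 3.490×10^-5 m⁴.
τ_max = T·r/J = 13280 × 0.0695 / 3.490×10^-5 = 2.645×10^7 Pa.

26.5 MPa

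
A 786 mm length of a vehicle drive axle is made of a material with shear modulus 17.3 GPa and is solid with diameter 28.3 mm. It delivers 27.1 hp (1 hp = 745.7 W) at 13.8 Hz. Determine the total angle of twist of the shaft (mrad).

168 mrad

ω = 2π·13.8 = 86.71 rad/s, so T = P/ω = 27.1×745.7 / 86.71 = 233.1 N·m.
J = πd⁴/32 = π(0.0283)⁴/32 = 6.297×10^-8 m⁴.
θ = T·L/(G·J) = 233.1 × 0.786 / (17.3×10⁹ × 6.297×10^-8) = 0.1682 rad.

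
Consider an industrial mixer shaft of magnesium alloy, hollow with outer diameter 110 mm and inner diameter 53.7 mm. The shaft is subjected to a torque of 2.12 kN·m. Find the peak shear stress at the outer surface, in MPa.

J = π(d_o⁴ − d_i⁴)/32 = π(0.110⁴ − 0.0537⁴)/32 = 1.356×10^-5 m⁴.
τ_max = T·r/J = 2120 × 0.0550 / 1.356×10^-5 = 8.600×10^6 Pa.

8.60 MPa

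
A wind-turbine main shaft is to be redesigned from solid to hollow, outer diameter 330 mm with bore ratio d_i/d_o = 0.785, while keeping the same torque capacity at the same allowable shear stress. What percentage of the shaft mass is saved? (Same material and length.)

Equal τ_max and T ⇒ the solid shaft needs d_s³ = d_o³(1−k⁴), so d_s = 330·(1−0.785⁴)^(1/3) = 281.4 mm.
Area ratio A_h/A_s = d_o²(1−k²)/d_s² = (1−k²)/(1−k⁴)^(2/3) = 0.5277.
Mass saving = 1 − 0.5277 = 47.2 %.

47.2 %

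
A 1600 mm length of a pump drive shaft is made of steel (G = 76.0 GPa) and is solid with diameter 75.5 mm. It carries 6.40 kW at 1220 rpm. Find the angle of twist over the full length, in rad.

3.31e-4 rad

ω = 2π·1220/60 = 127.8 rad/s, so T = P/ω = 6.40×10³ / 127.8 = 50.09 N·m.
J = πd⁴/32 = π(0.0755)⁴/32 = 3.190×10^-6 m⁴.
θ = T·L/(G·J) = 50.09 × 1.60 / (76.0×10⁹ × 3.190×10^-6) = 3.306×10^-4 rad.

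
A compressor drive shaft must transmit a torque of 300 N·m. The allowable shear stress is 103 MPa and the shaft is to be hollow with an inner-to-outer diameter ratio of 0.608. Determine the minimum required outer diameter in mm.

25.8 mm

For a hollow shaft with d_i/d_o = 0.608: τ_max = 16T/(π d_o³ (1−k⁴)), so d_o = [16T/(π τ_allow (1−k⁴))]^(1/3) = [16·300.0/(π·1.03×10^8·0.8633)]^(1/3) = 0.02580 m.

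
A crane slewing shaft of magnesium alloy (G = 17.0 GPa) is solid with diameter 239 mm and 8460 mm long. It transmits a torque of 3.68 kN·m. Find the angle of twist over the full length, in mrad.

5.72 mrad

J = πd⁴/32 = π(0.239)⁴/32 = 3.203×10^-4 m⁴.
θ = T·L/(G·J) = 3680 × 8.46 / (17.0×10⁹ × 3.203×10^-4) = 5.717×10^-3 rad.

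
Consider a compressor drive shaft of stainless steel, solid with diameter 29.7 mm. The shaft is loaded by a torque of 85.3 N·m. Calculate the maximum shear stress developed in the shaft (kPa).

16600 kPa

J = πd⁴/32 = π(0.0297)⁴/32 = 7.639×10^-8 m⁴.
τ_max = T·r/J = 85.30 × 0.0149 / 7.639×10^-8 = 1.658×10^7 Pa.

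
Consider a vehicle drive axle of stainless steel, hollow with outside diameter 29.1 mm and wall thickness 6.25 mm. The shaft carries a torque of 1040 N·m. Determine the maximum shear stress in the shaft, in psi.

J = π(d_o⁴ − d_i⁴)/32 = π(0.0291⁴ − 0.0166⁴)/32 = 6.295×10^-8 m⁴.
τ_max = T·r/J = 1040 × 0.0146 / 6.295×10^-8 = 2.404×10^8 Pa.

34900 psi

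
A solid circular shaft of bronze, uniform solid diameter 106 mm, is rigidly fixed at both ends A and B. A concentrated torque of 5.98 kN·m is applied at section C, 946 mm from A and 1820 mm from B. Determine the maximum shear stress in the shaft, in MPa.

With uniform GJ and both ends fixed, compatibility θ_AC = θ_CB gives T_A·a = T_B·b, together with T_A + T_B = T₀.
T_A = T₀·b/(a+b) = 5980·1820/2766 = 3935 N·m; T_B = 2045 N·m.
τ in each portion: τ_AC = 1.68×10^7 Pa, τ_CB = 8.75×10^6 Pa; maximum is in AC.
τ_max = T_AC·r/J = 3935·0.0530/1.24×10^-5 = 1.683×10^7 Pa.

16.8 MPa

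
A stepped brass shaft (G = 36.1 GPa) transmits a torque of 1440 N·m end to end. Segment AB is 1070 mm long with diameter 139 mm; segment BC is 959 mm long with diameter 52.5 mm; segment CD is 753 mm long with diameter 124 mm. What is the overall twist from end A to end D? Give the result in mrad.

J_AB = π(0.139)⁴/32 = 3.66×10^-5 m⁴; J_BC = π(0.0525)⁴/32 = 7.46×10^-7 m⁴; J_CD = π(0.124)⁴/32 = 2.32×10^-5 m⁴.
θ = (T/G)·Σ L_i/J_i = (1440/36.1×10⁹)·(1.07/3.66×10^-5 + 0.959/7.46×10^-7 + 0.753/2.32×10^-5) = 0.05375 rad.

53.7 mrad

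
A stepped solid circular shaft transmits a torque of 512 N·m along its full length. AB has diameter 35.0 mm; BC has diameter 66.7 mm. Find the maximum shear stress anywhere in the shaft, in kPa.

60800 kPa

Under the same torque, τ_max = 16T/(πd³) is largest where d is smallest — segment AB (d = 35.0 mm).
τ_max = 16·512.0/(π·(0.0350)³) = 6.082×10^7 Pa.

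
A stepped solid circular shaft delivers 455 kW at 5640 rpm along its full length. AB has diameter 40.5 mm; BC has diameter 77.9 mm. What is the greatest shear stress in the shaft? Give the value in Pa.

5.91e7 Pa

ω = 2π·5640/60 = 590.6 rad/s, so T = P/ω = 455×10³ / 590.6 = 770.4 N·m.
Under the same torque, τ_max = 16T/(πd³) is largest where d is smallest — segment AB (d = 40.5 mm).
τ_max = 16·770.4/(π·(0.0405)³) = 5.906×10^7 Pa.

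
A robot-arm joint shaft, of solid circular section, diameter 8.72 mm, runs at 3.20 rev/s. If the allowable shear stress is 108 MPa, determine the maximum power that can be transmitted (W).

J = πd⁴/32 = π(0.00872)⁴/32 = 5.676×10^-10 m⁴.
T_max = τ_allow·J/r = 1.08×10^8 × 5.676×10^-10 / 0.00436 = 14.06 N·m.
ω = 2π·3.20 = 20.11 rad/s, so P_max = T_max·ω = 282.7 W.

283 W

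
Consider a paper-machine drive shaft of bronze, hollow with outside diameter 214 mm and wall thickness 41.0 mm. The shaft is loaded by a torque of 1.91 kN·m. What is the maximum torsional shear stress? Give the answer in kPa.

1160 kPa

J = π(d_o⁴ − d_i⁴)/32 = π(0.214⁴ − 0.132⁴)/32 = 1.761×10^-4 m⁴.
τ_max = T·r/J = 1910 × 0.107 / 1.761×10^-4 = 1.161×10^6 Pa.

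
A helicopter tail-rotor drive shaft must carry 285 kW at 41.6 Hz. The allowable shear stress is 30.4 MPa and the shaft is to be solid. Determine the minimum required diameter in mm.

56.7 mm

ω = 2π·41.6 = 261.4 rad/s, so T = P/ω = 285×10³ / 261.4 = 1090 N·m.
For a solid shaft τ_max = 16T/(πd³), so d = (16T/(π τ_allow))^(1/3) = (16·1090/(π·3.04×10^7))^(1/3) = 0.05674 m.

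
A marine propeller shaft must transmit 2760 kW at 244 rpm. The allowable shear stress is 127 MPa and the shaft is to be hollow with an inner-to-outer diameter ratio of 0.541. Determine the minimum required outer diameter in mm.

168 mm

ω = 2π·244/60 = 25.55 rad/s, so T = P/ω = 2760×10³ / 25.55 = 108000 N·m.
For a hollow shaft with d_i/d_o = 0.541: τ_max = 16T/(π d_o³ (1−k⁴)), so d_o = [16T/(π τ_allow (1−k⁴))]^(1/3) = [16·108000/(π·1.27×10^8·0.9143)]^(1/3) = 0.1680 m.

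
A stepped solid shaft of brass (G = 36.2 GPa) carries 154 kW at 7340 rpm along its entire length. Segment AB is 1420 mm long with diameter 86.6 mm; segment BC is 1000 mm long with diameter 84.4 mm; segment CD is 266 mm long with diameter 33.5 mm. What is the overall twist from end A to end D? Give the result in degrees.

ω = 2π·7340/60 = 768.6 rad/s, so T = P/ω = 154×10³ / 768.6 = 200.4 N·m.
J_AB = π(0.0866)⁴/32 = 5.52×10^-6 m⁴; J_BC = π(0.0844)⁴/32 = 4.98×10^-6 m⁴; J_CD = π(0.0335)⁴/32 = 1.24×10^-7 m⁴.
θ = (T/G)·Σ L_i/J_i = (200.4/36.2×10⁹)·(1.42/5.52×10^-6 + 1.00/4.98×10^-6 + 0.266/1.24×10^-7) = 0.01444 rad.

0.827°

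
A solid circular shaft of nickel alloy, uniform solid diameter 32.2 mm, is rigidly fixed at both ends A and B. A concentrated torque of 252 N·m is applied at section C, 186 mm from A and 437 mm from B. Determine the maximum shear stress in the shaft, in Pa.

With uniform GJ and both ends fixed, compatibility θ_AC = θ_CB gives T_A·a = T_B·b, together with T_A + T_B = T₀.
T_A = T₀·b/(a+b) = 252.0·437/623.0 = 176.8 N·m; T_B = 75.24 N·m.
τ in each portion: τ_AC = 2.70×10^7 Pa, τ_CB = 1.15×10^7 Pa; maximum is in AC.
τ_max = T_AC·r/J = 176.8·0.0161/1.06×10^-7 = 2.696×10^7 Pa.

2.70e7 Pa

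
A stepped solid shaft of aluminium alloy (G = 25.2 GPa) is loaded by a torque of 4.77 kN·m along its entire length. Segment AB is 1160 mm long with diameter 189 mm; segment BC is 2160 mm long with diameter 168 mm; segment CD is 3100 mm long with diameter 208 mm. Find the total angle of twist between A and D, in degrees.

0.583°

J_AB = π(0.189)⁴/32 = 1.25×10^-4 m⁴; J_BC = π(0.168)⁴/32 = 7.82×10^-5 m⁴; J_CD = π(0.208)⁴/32 = 1.84×10^-4 m⁴.
θ = (T/G)·Σ L_i/J_i = (4770/25.2×10⁹)·(1.16/1.25×10^-4 + 2.16/7.82×10^-5 + 3.10/1.84×10^-4) = 0.01017 rad.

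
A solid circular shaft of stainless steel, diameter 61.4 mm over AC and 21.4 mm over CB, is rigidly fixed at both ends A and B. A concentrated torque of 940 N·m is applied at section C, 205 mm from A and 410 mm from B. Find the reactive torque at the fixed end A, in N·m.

Compatibility: T_A·a/J_AC = T_B·b/J_CB with T_A + T_B = T₀.
J_AC = 1.40×10^-6 m⁴, J_CB = 2.06×10^-8 m⁴, so T_A = T₀·(J_AC/a)/((J_AC/a)+(J_CB/b)) = 933.1 N·m, T_B = 6.885 N·m.

933 N·m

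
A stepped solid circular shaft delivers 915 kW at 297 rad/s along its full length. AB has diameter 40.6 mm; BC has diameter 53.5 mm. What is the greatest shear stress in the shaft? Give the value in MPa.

ω = 297 rad/s, so T = P/ω = 915×10³ / 297.0 = 3081 N·m.
Under the same torque, τ_max = 16T/(πd³) is largest where d is smallest — segment AB (d = 40.6 mm).
τ_max = 16·3081/(π·(0.0406)³) = 2.345×10^8 Pa.

234 MPa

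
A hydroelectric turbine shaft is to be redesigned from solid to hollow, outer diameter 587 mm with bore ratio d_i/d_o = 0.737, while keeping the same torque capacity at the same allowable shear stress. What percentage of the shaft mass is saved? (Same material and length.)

Equal τ_max and T ⇒ the solid shaft needs d_s³ = d_o³(1−k⁴), so d_s = 587·(1−0.737⁴)^(1/3) = 522.4 mm.
Area ratio A_h/A_s = d_o²(1−k²)/d_s² = (1−k²)/(1−k⁴)^(2/3) = 0.5767.
Mass saving = 1 − 0.5767 = 42.3 %.

42.3 %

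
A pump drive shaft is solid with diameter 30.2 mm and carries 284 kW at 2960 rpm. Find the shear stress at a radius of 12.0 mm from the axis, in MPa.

ω = 2π·2960/60 = 310.0 rad/s, so T = P/ω = 284×10³ / 310.0 = 916.2 N·m.
J = πd⁴/32 = π(0.0302)⁴/32 = 8.166×10^-8 m⁴.
Shear stress varies linearly with radius: τ = T·r/J = 916.2 × 0.0120 / 8.166×10^-8 = 1.346×10^8 Pa.

135 MPa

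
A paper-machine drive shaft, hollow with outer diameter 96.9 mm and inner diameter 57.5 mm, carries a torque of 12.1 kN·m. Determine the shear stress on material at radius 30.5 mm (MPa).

48.7 MPa

J = π(d_o⁴ − d_i⁴)/32 = π(0.0969⁴ − 0.0575⁴)/32 = 7.582×10^-6 m⁴.
Shear stress varies linearly with radius: τ = T·r/J = 12100 × 0.0305 / 7.582×10^-6 = 4.867×10^7 Pa.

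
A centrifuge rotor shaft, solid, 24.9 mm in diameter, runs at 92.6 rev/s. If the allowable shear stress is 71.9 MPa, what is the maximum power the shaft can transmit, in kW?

J = πd⁴/32 = π(0.0249)⁴/32 = 3.774×10^-8 m⁴.
T_max = τ_allow·J/r = 7.19×10^7 × 3.774×10^-8 / 0.0124 = 217.9 N·m.
ω = 2π·92.6 = 581.8 rad/s, so P_max = T_max·ω = 1.268×10^5 W.

127 kW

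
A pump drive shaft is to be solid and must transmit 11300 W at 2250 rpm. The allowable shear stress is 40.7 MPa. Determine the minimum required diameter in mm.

ω = 2π·2250/60 = 235.6 rad/s, so T = P/ω = 11300 / 235.6 = 47.96 N·m.
For a solid shaft τ_max = 16T/(πd³), so d = (16T/(π τ_allow))^(1/3) = (16·47.96/(π·4.07×10^7))^(1/3) = 0.01817 m.

18.2 mm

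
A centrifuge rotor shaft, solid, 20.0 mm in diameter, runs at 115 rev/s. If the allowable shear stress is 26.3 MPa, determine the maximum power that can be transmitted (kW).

29.9 kW

J = πd⁴/32 = π(0.0200)⁴/32 = 1.571×10^-8 m⁴.
T_max = τ_allow·J/r = 2.63×10^7 × 1.571×10^-8 / 0.0100 = 41.31 N·m.
ω = 2π·115 = 722.6 rad/s, so P_max = T_max·ω = 2.985×10^4 W.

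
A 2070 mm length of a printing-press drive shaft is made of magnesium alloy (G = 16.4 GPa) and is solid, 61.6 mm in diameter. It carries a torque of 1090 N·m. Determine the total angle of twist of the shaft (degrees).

J = πd⁴/32 = π(0.0616)⁴/32 = 1.414×10^-6 m⁴.
θ = T·L/(G·J) = 1090 × 2.07 / (16.4×10⁹ × 1.414×10^-6) = 0.09733 rad.

5.58°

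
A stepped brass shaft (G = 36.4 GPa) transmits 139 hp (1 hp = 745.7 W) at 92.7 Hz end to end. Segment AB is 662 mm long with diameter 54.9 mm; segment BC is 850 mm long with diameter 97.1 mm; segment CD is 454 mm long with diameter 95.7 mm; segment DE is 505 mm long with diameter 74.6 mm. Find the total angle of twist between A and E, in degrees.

ω = 2π·92.7 = 582.5 rad/s, so T = P/ω = 139×745.7 / 582.5 = 178.0 N·m.
J_AB = π(0.0549)⁴/32 = 8.92×10^-7 m⁴; J_BC = π(0.0971)⁴/32 = 8.73×10^-6 m⁴; J_CD = π(0.0957)⁴/32 = 8.23×10^-6 m⁴; J_DE = π(0.0746)⁴/32 = 3.04×10^-6 m⁴.
θ = (T/G)·Σ L_i/J_i = (178.0/36.4×10⁹)·(0.662/8.92×10^-7 + 0.850/8.73×10^-6 + 0.454/8.23×10^-6 + 0.505/3.04×10^-6) = 5.187×10^-3 rad.

0.297°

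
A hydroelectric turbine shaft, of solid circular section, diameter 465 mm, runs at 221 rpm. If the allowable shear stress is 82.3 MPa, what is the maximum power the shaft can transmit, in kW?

37600 kW

J = πd⁴/32 = π(0.465)⁴/32 = 4.590×10^-3 m⁴.
T_max = τ_allow·J/r = 8.23×10^7 × 4.590×10^-3 / 0.233 = 1.625e6 N·m.
ω = 2π·221/60 = 23.14 rad/s, so P_max = T_max·ω = 3.760×10^7 W.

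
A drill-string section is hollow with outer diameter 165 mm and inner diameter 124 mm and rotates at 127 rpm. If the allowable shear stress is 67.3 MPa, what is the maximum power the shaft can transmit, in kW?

J = π(d_o⁴ − d_i⁴)/32 = π(0.165⁴ − 0.124⁴)/32 = 4.956×10^-5 m⁴.
T_max = τ_allow·J/r = 6.73×10^7 × 4.956×10^-5 / 0.0825 = 40430 N·m.
ω = 2π·127/60 = 13.30 rad/s, so P_max = T_max·ω = 5.376×10^5 W.

538 kW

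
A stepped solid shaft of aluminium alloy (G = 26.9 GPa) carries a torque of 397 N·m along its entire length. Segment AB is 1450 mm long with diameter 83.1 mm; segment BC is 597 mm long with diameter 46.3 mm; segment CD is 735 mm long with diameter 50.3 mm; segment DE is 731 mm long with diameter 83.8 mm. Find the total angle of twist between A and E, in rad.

0.0436 rad

J_AB = π(0.0831)⁴/32 = 4.68×10^-6 m⁴; J_BC = π(0.0463)⁴/32 = 4.51×10^-7 m⁴; J_CD = π(0.0503)⁴/32 = 6.28×10^-7 m⁴; J_DE = π(0.0838)⁴/32 = 4.84×10^-6 m⁴.
θ = (T/G)·Σ L_i/J_i = (397.0/26.9×10⁹)·(1.45/4.68×10^-6 + 0.597/4.51×10^-7 + 0.735/6.28×10^-7 + 0.731/4.84×10^-6) = 0.04359 rad.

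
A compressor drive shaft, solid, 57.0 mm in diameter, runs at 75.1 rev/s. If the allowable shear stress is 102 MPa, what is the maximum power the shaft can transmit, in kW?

J = πd⁴/32 = π(0.0570)⁴/32 = 1.036×10^-6 m⁴.
T_max = τ_allow·J/r = 1.02×10^8 × 1.036×10^-6 / 0.0285 = 3709 N·m.
ω = 2π·75.1 = 471.9 rad/s, so P_max = T_max·ω = 1.750×10^6 W.

1750 kW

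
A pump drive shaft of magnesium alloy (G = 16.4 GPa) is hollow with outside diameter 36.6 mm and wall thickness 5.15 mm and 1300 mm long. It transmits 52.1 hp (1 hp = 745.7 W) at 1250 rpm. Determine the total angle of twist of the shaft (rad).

ω = 2π·1250/60 = 130.9 rad/s, so T = P/ω = 52.1×745.7 / 130.9 = 296.8 N·m.
J = π(d_o⁴ − d_i⁴)/32 = π(0.0366⁴ − 0.0263⁴)/32 = 1.292×10^-7 m⁴.
θ = T·L/(G·J) = 296.8 × 1.30 / (16.4×10⁹ × 1.292×10^-7) = 0.1821 rad.

0.182 rad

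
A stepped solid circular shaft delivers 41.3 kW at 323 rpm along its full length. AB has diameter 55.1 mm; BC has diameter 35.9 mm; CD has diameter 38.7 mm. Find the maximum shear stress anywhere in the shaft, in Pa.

ω = 2π·323/60 = 33.82 rad/s, so T = P/ω = 41.3×10³ / 33.82 = 1221 N·m.
Under the same torque, τ_max = 16T/(πd³) is largest where d is smallest — segment BC (d = 35.9 mm).
τ_max = 16·1221/(π·(0.0359)³) = 1.344×10^8 Pa.

1.34e8 Pa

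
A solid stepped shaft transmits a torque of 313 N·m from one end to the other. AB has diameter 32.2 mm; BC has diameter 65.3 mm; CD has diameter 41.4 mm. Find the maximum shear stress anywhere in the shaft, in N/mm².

Under the same torque, τ_max = 16T/(πd³) is largest where d is smallest — segment AB (d = 32.2 mm).
τ_max = 16·313.0/(π·(0.0322)³) = 4.775×10^7 Pa.

47.7 N/mm²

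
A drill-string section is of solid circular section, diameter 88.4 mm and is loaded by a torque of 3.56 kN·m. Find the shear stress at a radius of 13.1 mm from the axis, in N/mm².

7.78 N/mm²

J = πd⁴/32 = π(0.0884)⁴/32 = 5.995×10^-6 m⁴.
Shear stress varies linearly with radius: τ = T·r/J = 3560 × 0.0131 / 5.995×10^-6 = 7.779×10^6 Pa.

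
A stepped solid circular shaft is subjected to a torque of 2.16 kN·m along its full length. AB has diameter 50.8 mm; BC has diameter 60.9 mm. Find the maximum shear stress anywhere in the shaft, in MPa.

Under the same torque, τ_max = 16T/(πd³) is largest where d is smallest — segment AB (d = 50.8 mm).
τ_max = 16·2160/(π·(0.0508)³) = 8.391×10^7 Pa.

83.9 MPa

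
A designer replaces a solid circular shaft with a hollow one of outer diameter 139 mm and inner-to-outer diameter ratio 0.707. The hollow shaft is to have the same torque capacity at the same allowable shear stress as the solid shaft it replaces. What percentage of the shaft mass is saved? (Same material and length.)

39.4 %

Equal τ_max and T ⇒ the solid shaft needs d_s³ = d_o³(1−k⁴), so d_s = 139·(1−0.707⁴)^(1/3) = 126.3 mm.
Area ratio A_h/A_s = d_o²(1−k²)/d_s² = (1−k²)/(1−k⁴)^(2/3) = 0.6058.
Mass saving = 1 − 0.6058 = 39.4 %.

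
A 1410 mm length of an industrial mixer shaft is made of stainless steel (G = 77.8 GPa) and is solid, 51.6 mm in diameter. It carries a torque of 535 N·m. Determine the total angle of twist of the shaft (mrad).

13.9 mrad

J = πd⁴/32 = π(0.0516)⁴/32 = 6.960×10^-7 m⁴.
θ = T·L/(G·J) = 535.0 × 1.41 / (77.8×10⁹ × 6.960×10^-7) = 0.01393 rad.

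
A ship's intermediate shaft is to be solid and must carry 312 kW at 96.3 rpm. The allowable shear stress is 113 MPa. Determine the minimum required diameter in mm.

112 mm

ω = 2π·96.3/60 = 10.08 rad/s, so T = P/ω = 312×10³ / 10.08 = 30940 N·m.
For a solid shaft τ_max = 16T/(πd³), so d = (16T/(π τ_allow))^(1/3) = (16·30940/(π·1.13×10^8))^(1/3) = 0.1117 m.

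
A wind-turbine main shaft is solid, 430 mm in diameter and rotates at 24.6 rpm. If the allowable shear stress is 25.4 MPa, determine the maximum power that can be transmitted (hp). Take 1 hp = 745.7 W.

J = πd⁴/32 = π(0.430)⁴/32 = 3.356×10^-3 m⁴.
T_max = τ_allow·J/r = 2.54×10^7 × 3.356×10^-3 / 0.215 = 396500 N·m.
ω = 2π·24.6/60 = 2.576 rad/s, so P_max = T_max·ω = 1.021×10^6 W.

1370 hp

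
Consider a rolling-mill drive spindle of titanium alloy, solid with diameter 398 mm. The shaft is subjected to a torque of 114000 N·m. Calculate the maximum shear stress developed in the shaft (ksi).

J = πd⁴/32 = π(0.398)⁴/32 = 2.463×10^-3 m⁴.
τ_max = T·r/J = 114000 × 0.199 / 2.463×10^-3 = 9.209×10^6 Pa.

1.34 ksi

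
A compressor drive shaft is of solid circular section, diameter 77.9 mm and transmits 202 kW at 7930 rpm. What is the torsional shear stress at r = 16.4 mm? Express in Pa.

ω = 2π·7930/60 = 830.4 rad/s, so T = P/ω = 202×10³ / 830.4 = 243.2 N·m.
J = πd⁴/32 = π(0.0779)⁴/32 = 3.615×10^-6 m⁴.
Shear stress varies linearly with radius: τ = T·r/J = 243.2 × 0.0164 / 3.615×10^-6 = 1.103×10^6 Pa.

1.10e6 Pa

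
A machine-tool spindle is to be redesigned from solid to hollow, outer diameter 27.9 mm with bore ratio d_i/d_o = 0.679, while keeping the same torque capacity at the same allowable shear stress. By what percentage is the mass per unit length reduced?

36.8 %

Equal τ_max and T ⇒ the solid shaft needs d_s³ = d_o³(1−k⁴), so d_s = 27.9·(1−0.679⁴)^(1/3) = 25.76 mm.
Area ratio A_h/A_s = d_o²(1−k²)/d_s² = (1−k²)/(1−k⁴)^(2/3) = 0.6320.
Mass saving = 1 − 0.6320 = 36.8 %.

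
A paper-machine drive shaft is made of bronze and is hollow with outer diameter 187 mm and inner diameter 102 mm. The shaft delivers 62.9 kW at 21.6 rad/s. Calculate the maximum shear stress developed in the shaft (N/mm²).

ω = 21.6 rad/s, so T = P/ω = 62.9×10³ / 21.60 = 2912 N·m.
J = π(d_o⁴ − d_i⁴)/32 = π(0.187⁴ − 0.102⁴)/32 = 1.094×10^-4 m⁴.
τ_max = T·r/J = 2912 × 0.0935 / 1.094×10^-4 = 2.488×10^6 Pa.

2.49 N/mm²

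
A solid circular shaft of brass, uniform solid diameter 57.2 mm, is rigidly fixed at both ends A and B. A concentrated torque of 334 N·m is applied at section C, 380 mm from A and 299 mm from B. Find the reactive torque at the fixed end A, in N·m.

With uniform GJ and both ends fixed, compatibility θ_AC = θ_CB gives T_A·a = T_B·b, together with T_A + T_B = T₀.
T_A = T₀·b/(a+b) = 334.0·299/679.0 = 147.1 N·m; T_B = 186.9 N·m.

147 N·m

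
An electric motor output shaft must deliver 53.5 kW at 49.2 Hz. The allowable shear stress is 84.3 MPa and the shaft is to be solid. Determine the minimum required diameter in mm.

21.9 mm

ω = 2π·49.2 = 309.1 rad/s, so T = P/ω = 53.5×10³ / 309.1 = 173.1 N·m.
For a solid shaft τ_max = 16T/(πd³), so d = (16T/(π τ_allow))^(1/3) = (16·173.1/(π·8.43×10^7))^(1/3) = 0.02187 m.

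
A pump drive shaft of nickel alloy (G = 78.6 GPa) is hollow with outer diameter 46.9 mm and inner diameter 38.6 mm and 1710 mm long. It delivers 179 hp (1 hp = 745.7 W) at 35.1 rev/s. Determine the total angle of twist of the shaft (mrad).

51.2 mrad

ω = 2π·35.1 = 220.5 rad/s, so T = P/ω = 179×745.7 / 220.5 = 605.2 N·m.
J = π(d_o⁴ − d_i⁴)/32 = π(0.0469⁴ − 0.0386⁴)/32 = 2.571×10^-7 m⁴.
θ = T·L/(G·J) = 605.2 × 1.71 / (78.6×10⁹ × 2.571×10^-7) = 0.05123 rad.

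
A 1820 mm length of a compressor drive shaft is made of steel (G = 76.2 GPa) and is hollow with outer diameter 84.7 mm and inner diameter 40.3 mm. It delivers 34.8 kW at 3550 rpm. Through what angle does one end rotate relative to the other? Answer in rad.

ω = 2π·3550/60 = 371.8 rad/s, so T = P/ω = 34.8×10³ / 371.8 = 93.61 N·m.
J = π(d_o⁴ − d_i⁴)/32 = π(0.0847⁴ − 0.0403⁴)/32 = 4.794×10^-6 m⁴.
θ = T·L/(G·J) = 93.61 × 1.82 / (76.2×10⁹ × 4.794×10^-6) = 4.664×10^-4 rad.

4.66e-4 rad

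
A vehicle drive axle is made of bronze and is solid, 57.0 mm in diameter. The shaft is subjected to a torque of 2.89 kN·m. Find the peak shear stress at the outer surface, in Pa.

7.95e7 Pa

J = πd⁴/32 = π(0.0570)⁴/32 = 1.036×10^-6 m⁴.
τ_max = T·r/J = 2890 × 0.0285 / 1.036×10^-6 = 7.948×10^7 Pa.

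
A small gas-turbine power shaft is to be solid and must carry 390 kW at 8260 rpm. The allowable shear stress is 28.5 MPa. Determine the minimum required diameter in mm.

ω = 2π·8260/60 = 865.0 rad/s, so T = P/ω = 390×10³ / 865.0 = 450.9 N·m.
For a solid shaft τ_max = 16T/(πd³), so d = (16T/(π τ_allow))^(1/3) = (16·450.9/(π·2.85×10^7))^(1/3) = 0.04319 m.

43.2 mm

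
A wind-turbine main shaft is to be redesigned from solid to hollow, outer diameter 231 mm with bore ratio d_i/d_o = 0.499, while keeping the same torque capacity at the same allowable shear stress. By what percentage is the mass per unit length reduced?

Equal τ_max and T ⇒ the solid shaft needs d_s³ = d_o³(1−k⁴), so d_s = 231·(1−0.499⁴)^(1/3) = 226.1 mm.
Area ratio A_h/A_s = d_o²(1−k²)/d_s² = (1−k²)/(1−k⁴)^(2/3) = 0.7837.
Mass saving = 1 − 0.7837 = 21.6 %.

21.6 %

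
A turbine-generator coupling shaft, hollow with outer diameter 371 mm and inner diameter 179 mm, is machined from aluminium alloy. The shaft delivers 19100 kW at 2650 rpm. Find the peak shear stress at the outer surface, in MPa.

ω = 2π·2650/60 = 277.5 rad/s, so T = P/ω = 19100×10³ / 277.5 = 68830 N·m.
J = π(d_o⁴ − d_i⁴)/32 = π(0.371⁴ − 0.179⁴)/32 = 1.759×10^-3 m⁴.
τ_max = T·r/J = 68830 × 0.185 / 1.759×10^-3 = 7.258×10^6 Pa.

7.26 MPa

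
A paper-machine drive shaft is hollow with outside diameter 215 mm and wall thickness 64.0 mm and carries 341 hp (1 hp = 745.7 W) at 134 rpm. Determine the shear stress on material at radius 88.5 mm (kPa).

ω = 2π·134/60 = 14.03 rad/s, so T = P/ω = 341×745.7 / 14.03 = 18120 N·m.
J = π(d_o⁴ − d_i⁴)/32 = π(0.215⁴ − 0.0870⁴)/32 = 2.042×10^-4 m⁴.
Shear stress varies linearly with radius: τ = T·r/J = 18120 × 0.0885 / 2.042×10^-4 = 7.856×10^6 Pa.

7860 kPa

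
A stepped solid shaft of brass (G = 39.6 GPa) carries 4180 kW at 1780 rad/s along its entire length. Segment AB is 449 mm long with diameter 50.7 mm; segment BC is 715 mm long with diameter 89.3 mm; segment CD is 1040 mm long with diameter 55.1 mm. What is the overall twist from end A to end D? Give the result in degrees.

ω = 1780 rad/s, so T = P/ω = 4180×10³ / 1780 = 2348 N·m.
J_AB = π(0.0507)⁴/32 = 6.49×10^-7 m⁴; J_BC = π(0.0893)⁴/32 = 6.24×10^-6 m⁴; J_CD = π(0.0551)⁴/32 = 9.05×10^-7 m⁴.
θ = (T/G)·Σ L_i/J_i = (2348/39.6×10⁹)·(0.449/6.49×10^-7 + 0.715/6.24×10^-6 + 1.04/9.05×10^-7) = 0.1160 rad.

6.65°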